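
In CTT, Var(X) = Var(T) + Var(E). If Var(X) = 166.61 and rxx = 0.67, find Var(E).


var_true = rxx * var_obs = 0.67 * 166.61 = 111.6287
var_error = var_obs - var_true
var_error = 166.61 - 111.6287
var_error = 54.9813

54.9813


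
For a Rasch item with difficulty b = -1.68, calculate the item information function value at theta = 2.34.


P = 1/(1+exp(-(2.34--1.68))) = 0.9824
I = P*(1-P) = 0.9824 * 0.0176
I = 0.0173

0.0173


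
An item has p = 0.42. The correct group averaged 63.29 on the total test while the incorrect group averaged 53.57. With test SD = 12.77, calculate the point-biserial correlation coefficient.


q = 1 - p = 0.58
rpb = ((M1 - M0) / SD) * sqrt(p * q)
rpb = ((63.29 - 53.57) / 12.77) * sqrt(0.42 * 0.58)
rpb = 0.3757

0.3757


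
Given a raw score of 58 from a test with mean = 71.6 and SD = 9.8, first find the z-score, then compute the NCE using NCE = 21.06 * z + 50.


z = (X - mean) / SD = (58 - 71.6) / 9.8
z = -13.6 / 9.8
z = -1.3878
NCE = NCE = 21.06z + 50
Carry z at full precision (z = -13.6 / 9.8) into the conversion:
NCE = 21.06 * (-13.6 / 9.8) + 50 = -286.416 / 9.8 + 50
NCE = -29.2261 + 50
NCE = 20.7739

20.7739


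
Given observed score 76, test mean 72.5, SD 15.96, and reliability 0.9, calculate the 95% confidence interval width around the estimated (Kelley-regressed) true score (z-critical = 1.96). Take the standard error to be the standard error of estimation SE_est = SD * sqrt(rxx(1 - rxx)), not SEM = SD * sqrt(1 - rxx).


True score estimate = 0.9*76 + 0.1*72.5 = 75.65
SE_est = SD * sqrt(rxx * (1 - rxx)) = 15.96 * sqrt(0.9 * 0.1) = 15.96 * sqrt(0.09) = 4.788
CI = T_est +/- z * SE_est, so width = 2 * z * SE_est = 2 * 1.96 * 4.788
Width = 18.769

18.769


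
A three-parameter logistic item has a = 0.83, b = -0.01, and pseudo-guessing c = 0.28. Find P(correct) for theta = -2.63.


logit = 0.83*(-2.63 - -0.01) = -2.1746
P* = 1/(1 + exp(--2.1746)) = 0.1021
P = 0.28 + (1 - 0.28) * 0.1021
P = 0.3535

0.3535


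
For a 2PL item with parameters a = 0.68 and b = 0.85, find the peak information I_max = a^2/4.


For 2PL, max info at theta = b = 0.85
I_max = a^2 / 4 = 0.68^2 / 4
= 0.4624 / 4
I_max = 0.1156

0.1156


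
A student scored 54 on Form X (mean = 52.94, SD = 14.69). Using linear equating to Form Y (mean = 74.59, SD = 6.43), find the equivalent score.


slope = SD_Y / SD_X = 6.43 / 14.69 ~ 0.4377
intercept = mean_Y - slope * mean_X = 74.59 - (6.43 / 14.69) * 52.94 ~ 51.4175
Y = slope * X + intercept. To avoid rounding drift from the rounded slope/intercept, evaluate the equivalent form Y = mean_Y + SD_Y * (X - mean_X) / SD_X at full precision:
Y = 74.59 + 6.43 * (54 - 52.94) / 14.69
Y = 74.59 + 6.43 * 1.06 / 14.69
Y = 74.59 + 6.8158 / 14.69
Y = 74.59 + 0.464
Y = 75.054

75.054


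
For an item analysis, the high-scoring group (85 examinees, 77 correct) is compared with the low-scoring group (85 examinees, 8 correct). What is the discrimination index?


p_upper = 77/85 = 0.9059
p_lower = 8/85 = 0.0941
D = 0.9059 - 0.0941 = 0.8118

0.8118


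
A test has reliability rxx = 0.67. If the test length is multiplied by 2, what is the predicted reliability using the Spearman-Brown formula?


r_new = (n * rxx) / (1 + (n-1) * rxx)
r_new = (2 * 0.67) / (1 + 1 * 0.67)
r_new = 1.34 / 1.67
r_new = 0.8024

0.8024


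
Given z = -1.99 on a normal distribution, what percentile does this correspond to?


CDF(z) = 0.5 * (1 + erf(z/sqrt(2)))
erf(-1.4071) = -0.9534
CDF = 0.0233
Percentile rank = 0.0233 * 100 = 2.33

2.33


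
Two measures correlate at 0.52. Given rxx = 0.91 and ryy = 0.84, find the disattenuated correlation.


r_corrected = rxy / sqrt(rxx * ryy)
= 0.52 / sqrt(0.91 * 0.84)
= 0.52 / sqrt(0.7644)
= 0.52 / 0.8743
r_corrected = 0.5948

0.5948


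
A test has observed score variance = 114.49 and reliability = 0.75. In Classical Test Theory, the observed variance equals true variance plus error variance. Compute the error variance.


var_true = rxx * var_obs = 0.75 * 114.49 = 85.8675
var_error = var_obs - var_true
var_error = 114.49 - 85.8675
var_error = 28.6225

28.6225


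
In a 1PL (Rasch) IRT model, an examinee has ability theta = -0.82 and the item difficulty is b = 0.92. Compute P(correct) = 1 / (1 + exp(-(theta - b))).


theta - b = -0.82 - 0.92 = -1.74
exp(-(theta - b)) = exp(1.74) = 5.6973
P = 1 / (1 + 5.6973)
P = 0.1493

0.1493


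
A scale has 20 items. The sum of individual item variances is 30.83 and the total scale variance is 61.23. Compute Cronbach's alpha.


alpha = (k/(k-1)) * (1 - sum(si^2)/s_total^2)
= (20/19) * (1 - 30.83/61.23)
alpha = 0.5226

0.5226


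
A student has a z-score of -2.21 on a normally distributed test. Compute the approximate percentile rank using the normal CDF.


CDF(z) = 0.5 * (1 + erf(z/sqrt(2)))
erf(-1.5627) = -0.9729
CDF = 0.0136
Percentile rank = 0.0136 * 100 = 1.36

1.36


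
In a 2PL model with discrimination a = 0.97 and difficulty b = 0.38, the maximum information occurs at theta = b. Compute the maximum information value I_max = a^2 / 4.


For 2PL, max info at theta = b = 0.38
I_max = a^2 / 4 = 0.97^2 / 4
= 0.9409 / 4
I_max = 0.2352

0.2352


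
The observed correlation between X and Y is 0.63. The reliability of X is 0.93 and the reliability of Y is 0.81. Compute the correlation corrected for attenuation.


r_corrected = rxy / sqrt(rxx * ryy)
= 0.63 / sqrt(0.93 * 0.81)
= 0.63 / sqrt(0.7533)
= 0.63 / 0.867929
r_corrected = 0.7259

0.7259


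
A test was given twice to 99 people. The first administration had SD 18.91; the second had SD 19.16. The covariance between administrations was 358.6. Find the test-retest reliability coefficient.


r = cov(X,Y) / (SD_X * SD_Y)
r = 358.6 / (18.91 * 19.16)
r = 358.6 / 362.3156
r = 0.9897

0.9897


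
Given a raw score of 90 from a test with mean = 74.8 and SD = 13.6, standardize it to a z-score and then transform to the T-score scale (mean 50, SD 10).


z = (X - mean) / SD = (90 - 74.8) / 13.6
z = 15.2 / 13.6
z = 1.1176
T-score = T = 50 + 10z
Carry z at full precision (z = 15.2 / 13.6) into the conversion:
T-score = 50 + 10 * (15.2 / 13.6) = 50 + 152 / 13.6
T-score = 50 + 11.1765
T-score = 61.1765

61.1765


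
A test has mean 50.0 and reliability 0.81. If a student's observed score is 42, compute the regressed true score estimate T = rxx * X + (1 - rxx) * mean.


T_est = rxx * X + (1 - rxx) * mean
T_est = 0.81 * 42 + 0.19 * 50.0
T_est = 34.02 + 9.5
T_est = 43.52

43.52


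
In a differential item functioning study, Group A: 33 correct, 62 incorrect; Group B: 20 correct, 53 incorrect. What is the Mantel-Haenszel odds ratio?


Odds_A = 33/62 = 0.5323
Odds_B = 20/53 = 0.3774
OR = Odds_A / Odds_B = 0.5323 / 0.3774
Exactly, OR = (33 * 53) / (62 * 20) = 1749 / 1240
OR = 1.4105

1.4105


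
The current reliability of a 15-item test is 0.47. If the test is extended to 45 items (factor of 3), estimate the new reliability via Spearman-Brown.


r_new = (n * rxx) / (1 + (n-1) * rxx)
r_new = (3 * 0.47) / (1 + 2 * 0.47)
r_new = 1.41 / 1.94
r_new = 0.7268

0.7268


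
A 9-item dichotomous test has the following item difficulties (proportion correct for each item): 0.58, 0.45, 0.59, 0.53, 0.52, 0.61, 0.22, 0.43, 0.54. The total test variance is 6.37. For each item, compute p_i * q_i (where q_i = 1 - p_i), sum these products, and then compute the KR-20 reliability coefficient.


For each item, compute p_i * q_i:
  Item 1: 0.58 * 0.42 = 0.2436
  Item 2: 0.45 * 0.55 = 0.2475
  Item 3: 0.59 * 0.41 = 0.2419
  Item 4: 0.53 * 0.47 = 0.2491
  Item 5: 0.52 * 0.48 = 0.2496
  Item 6: 0.61 * 0.39 = 0.2379
  Item 7: 0.22 * 0.78 = 0.1716
  Item 8: 0.43 * 0.57 = 0.2451
  Item 9: 0.54 * 0.46 = 0.2484
Sum(p_i * q_i) = 0.2436 + 0.2475 + 0.2419 + 0.2491 + 0.2496 + 0.2379 + 0.1716 + 0.2451 + 0.2484 = 2.1347
KR-20 = (k/(k-1)) * (1 - Sum(p_i*q_i) / Var_total)
= (9/8) * (1 - 2.1347/6.37)
= 1.125 * 0.6649
KR-20 = 0.748

0.748


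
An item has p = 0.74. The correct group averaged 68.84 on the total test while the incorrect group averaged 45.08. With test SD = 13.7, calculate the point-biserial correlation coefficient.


q = 1 - p = 0.26
rpb = ((M1 - M0) / SD) * sqrt(p * q)
rpb = ((68.84 - 45.08) / 13.7) * sqrt(0.74 * 0.26)
rpb = 0.7607

0.7607


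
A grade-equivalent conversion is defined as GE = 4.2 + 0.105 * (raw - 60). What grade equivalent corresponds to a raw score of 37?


raw - median = 37 - 60 = -23
slope * diff = 0.105 * -23 = -2.415
GE = 4.2 + -2.415
GE = 1.785

1.785


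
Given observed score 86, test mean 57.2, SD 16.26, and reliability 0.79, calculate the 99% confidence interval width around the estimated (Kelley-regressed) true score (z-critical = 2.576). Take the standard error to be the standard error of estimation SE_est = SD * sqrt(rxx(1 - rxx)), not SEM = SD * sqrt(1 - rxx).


True score estimate = 0.79*86 + 0.21*57.2 = 79.952
SE_est = SD * sqrt(rxx * (1 - rxx)) = 16.26 * sqrt(0.79 * 0.21) = 16.26 * sqrt(0.1659) = 6.622832
CI = T_est +/- z * SE_est, so width = 2 * z * SE_est = 2 * 2.576 * 6.622832
Width = 34.1208

34.1208


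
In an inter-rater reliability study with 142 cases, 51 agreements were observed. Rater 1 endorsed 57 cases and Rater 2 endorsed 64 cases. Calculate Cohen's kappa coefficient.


P_o = 51/142 = 0.359155
P_e = (57*64 + 85*78) / 20164 = 0.50972
kappa = (P_o - P_e) / (1 - P_e)
kappa = (0.359155 - 0.50972) / (1 - 0.50972)
kappa = -0.3071

-0.3071


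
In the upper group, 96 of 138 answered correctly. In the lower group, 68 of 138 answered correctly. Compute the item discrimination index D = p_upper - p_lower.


p_upper = 96/138 = 0.6957
p_lower = 68/138 = 0.4928
D = 0.6957 - 0.4928 = 0.2029

0.2029


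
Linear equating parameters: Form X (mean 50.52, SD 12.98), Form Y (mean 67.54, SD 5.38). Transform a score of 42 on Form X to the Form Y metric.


slope = SD_Y / SD_X = 5.38 / 12.98 ~ 0.4145
intercept = mean_Y - slope * mean_X = 67.54 - (5.38 / 12.98) * 50.52 ~ 46.6003
Y = slope * X + intercept. To avoid rounding drift from the rounded slope/intercept, evaluate the equivalent form Y = mean_Y + SD_Y * (X - mean_X) / SD_X at full precision:
Y = 67.54 + 5.38 * (42 - 50.52) / 12.98
Y = 67.54 - 5.38 * 8.52 / 12.98
Y = 67.54 - 45.8376 / 12.98
Y = 67.54 - 3.5314
Y = 64.0086

64.0086


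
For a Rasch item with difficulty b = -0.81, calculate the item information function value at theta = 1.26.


P = 1/(1+exp(-(1.26--0.81))) = 0.888
I = P*(1-P) = 0.888 * 0.112
I = 0.0995

0.0995


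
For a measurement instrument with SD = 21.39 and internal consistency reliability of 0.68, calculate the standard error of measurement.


SEM = SD * sqrt(1 - rxx)
SEM = 21.39 * sqrt(1 - 0.68)
SEM = 21.39 * sqrt(0.32) = 21.39 * 0.565685
SEM = 12.1

12.1


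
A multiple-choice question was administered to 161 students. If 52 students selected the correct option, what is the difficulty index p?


Item difficulty p = number correct / total examinees
p = 52 / 161
p = 0.323

0.323


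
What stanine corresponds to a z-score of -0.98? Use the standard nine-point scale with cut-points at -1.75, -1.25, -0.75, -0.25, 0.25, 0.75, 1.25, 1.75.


Stanine boundaries: [-1.75, -1.25, -0.75, -0.25, 0.25, 0.75, 1.25, 1.75]
z = -0.98
Check each boundary:
  z >= -1.75 -> could be stanine 2
  z >= -1.25 -> could be stanine 3
  z < -0.75
  z < -0.25
  z < 0.25
  z < 0.75
  z < 1.25
  z < 1.75
Highest qualifying boundary gives stanine = 3

3


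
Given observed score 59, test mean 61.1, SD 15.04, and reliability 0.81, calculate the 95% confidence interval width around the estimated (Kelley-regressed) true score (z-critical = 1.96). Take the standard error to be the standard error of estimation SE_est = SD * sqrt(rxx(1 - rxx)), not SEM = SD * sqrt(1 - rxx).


True score estimate = 0.81*59 + 0.19*61.1 = 59.399
SE_est = SD * sqrt(rxx * (1 - rxx)) = 15.04 * sqrt(0.81 * 0.19) = 15.04 * sqrt(0.1539) = 5.900206
CI = T_est +/- z * SE_est, so width = 2 * z * SE_est = 2 * 1.96 * 5.900206
Width = 23.1288

23.1288


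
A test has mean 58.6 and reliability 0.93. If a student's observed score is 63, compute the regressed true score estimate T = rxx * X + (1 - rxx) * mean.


T_est = rxx * X + (1 - rxx) * mean
T_est = 0.93 * 63 + 0.07 * 58.6
T_est = 58.59 + 4.102
T_est = 62.692

62.692


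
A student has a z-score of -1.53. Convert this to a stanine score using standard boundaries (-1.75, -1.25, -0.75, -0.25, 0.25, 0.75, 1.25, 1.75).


Stanine boundaries: [-1.75, -1.25, -0.75, -0.25, 0.25, 0.75, 1.25, 1.75]
z = -1.53
Check each boundary:
  z >= -1.75 -> could be stanine 2
  z < -1.25
  z < -0.75
  z < -0.25
  z < 0.25
  z < 0.75
  z < 1.25
  z < 1.75
Highest qualifying boundary gives stanine = 2

2


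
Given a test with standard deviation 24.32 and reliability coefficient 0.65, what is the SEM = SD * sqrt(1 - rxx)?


SEM = SD * sqrt(1 - rxx)
SEM = 24.32 * sqrt(1 - 0.65)
SEM = 24.32 * sqrt(0.35) = 24.32 * 0.591608
SEM = 14.3879

14.3879


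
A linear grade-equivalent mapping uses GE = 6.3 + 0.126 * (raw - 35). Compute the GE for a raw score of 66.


raw - median = 66 - 35 = 31
slope * diff = 0.126 * 31 = 3.906
GE = 6.3 + 3.906
GE = 10.206

10.206


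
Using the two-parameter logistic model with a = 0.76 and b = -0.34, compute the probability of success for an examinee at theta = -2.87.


a*(theta - b) = 0.76 * (-2.87 - -0.34) = -1.9228
exp(--1.9228) = 6.8401
P = 1 / (1 + 6.8401)
P = 0.1275

0.1275


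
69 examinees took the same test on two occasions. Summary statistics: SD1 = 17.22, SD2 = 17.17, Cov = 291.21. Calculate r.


r = cov(X,Y) / (SD_X * SD_Y)
r = 291.21 / (17.22 * 17.17)
r = 291.21 / 295.6674
r = 0.9849

0.9849


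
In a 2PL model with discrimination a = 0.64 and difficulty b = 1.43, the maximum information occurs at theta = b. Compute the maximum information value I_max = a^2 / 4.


For 2PL, max info at theta = b = 1.43
I_max = a^2 / 4 = 0.64^2 / 4
= 0.4096 / 4
I_max = 0.1024

0.1024


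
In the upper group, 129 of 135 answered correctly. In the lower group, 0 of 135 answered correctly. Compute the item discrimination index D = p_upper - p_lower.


p_upper = 129/135 = 0.9556
p_lower = 0/135 = 0.0
D = 0.9556 - 0.0 = 0.9556

0.9556


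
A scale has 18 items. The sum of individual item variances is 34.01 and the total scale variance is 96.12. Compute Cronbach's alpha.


alpha = (k/(k-1)) * (1 - sum(si^2)/s_total^2)
= (18/17) * (1 - 34.01/96.12)
alpha = 0.6842

0.6842


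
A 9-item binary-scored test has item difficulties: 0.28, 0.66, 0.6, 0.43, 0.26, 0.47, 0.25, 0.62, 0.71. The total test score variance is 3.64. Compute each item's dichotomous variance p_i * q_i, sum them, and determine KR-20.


For each item, compute p_i * q_i:
  Item 1: 0.28 * 0.72 = 0.2016
  Item 2: 0.66 * 0.34 = 0.2244
  Item 3: 0.6 * 0.4 = 0.24
  Item 4: 0.43 * 0.57 = 0.2451
  Item 5: 0.26 * 0.74 = 0.1924
  Item 6: 0.47 * 0.53 = 0.2491
  Item 7: 0.25 * 0.75 = 0.1875
  Item 8: 0.62 * 0.38 = 0.2356
  Item 9: 0.71 * 0.29 = 0.2059
Sum(p_i * q_i) = 0.2016 + 0.2244 + 0.24 + 0.2451 + 0.1924 + 0.2491 + 0.1875 + 0.2356 + 0.2059 = 1.9816
KR-20 = (k/(k-1)) * (1 - Sum(p_i*q_i) / Var_total)
= (9/8) * (1 - 1.9816/3.64)
= 1.125 * 0.4556
KR-20 = 0.5126

0.5126


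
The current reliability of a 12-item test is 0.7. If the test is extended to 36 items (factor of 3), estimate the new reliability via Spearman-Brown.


r_new = (n * rxx) / (1 + (n-1) * rxx)
r_new = (3 * 0.7) / (1 + 2 * 0.7)
r_new = 2.1 / 2.4
r_new = 0.875

0.875


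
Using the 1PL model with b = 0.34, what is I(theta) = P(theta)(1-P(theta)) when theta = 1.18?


P = 1/(1+exp(-(1.18-0.34))) = 0.6985
I = P*(1-P) = 0.6985 * 0.3015
I = 0.2106

0.2106


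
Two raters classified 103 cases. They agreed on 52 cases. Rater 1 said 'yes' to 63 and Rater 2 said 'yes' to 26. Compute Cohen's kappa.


P_o = 52/103 = 0.504854
P_e = (63*26 + 40*77) / 10609 = 0.444717
kappa = (P_o - P_e) / (1 - P_e)
kappa = (0.504854 - 0.444717) / (1 - 0.444717)
kappa = 0.1083

0.1083


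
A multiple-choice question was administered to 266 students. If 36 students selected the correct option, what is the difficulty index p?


Item difficulty p = number correct / total examinees
p = 36 / 266
p = 0.1353

0.1353


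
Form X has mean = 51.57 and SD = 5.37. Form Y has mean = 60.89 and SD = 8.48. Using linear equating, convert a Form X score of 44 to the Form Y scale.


slope = SD_Y / SD_X = 8.48 / 5.37 ~ 1.5791
intercept = mean_Y - slope * mean_X = 60.89 - (8.48 / 5.37) * 51.57 ~ -20.5464
Y = slope * X + intercept. To avoid rounding drift from the rounded slope/intercept, evaluate the equivalent form Y = mean_Y + SD_Y * (X - mean_X) / SD_X at full precision:
Y = 60.89 + 8.48 * (44 - 51.57) / 5.37
Y = 60.89 - 8.48 * 7.57 / 5.37
Y = 60.89 - 64.1936 / 5.37
Y = 60.89 - 11.9541
Y = 48.9359

48.9359


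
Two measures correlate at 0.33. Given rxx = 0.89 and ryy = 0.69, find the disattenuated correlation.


r_corrected = rxy / sqrt(rxx * ryy)
= 0.33 / sqrt(0.89 * 0.69)
= 0.33 / sqrt(0.6141)
= 0.33 / 0.783645
r_corrected = 0.4211

0.4211


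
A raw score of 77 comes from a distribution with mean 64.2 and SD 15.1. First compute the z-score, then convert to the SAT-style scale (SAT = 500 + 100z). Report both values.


z = (X - mean) / SD = (77 - 64.2) / 15.1
z = 12.8 / 15.1
z = 0.8477
SAT-scale = SAT = 500 + 100z
Carry z at full precision (z = 12.8 / 15.1) into the conversion:
SAT-scale = 500 + 100 * (12.8 / 15.1) = 500 + 1280 / 15.1
SAT-scale = 500 + 84.7682
SAT-scale = 584.7682

584.7682


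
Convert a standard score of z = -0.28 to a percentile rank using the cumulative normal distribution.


CDF(z) = 0.5 * (1 + erf(z/sqrt(2)))
erf(-0.198) = -0.2205
CDF = 0.3897
Percentile rank = 0.3897 * 100 = 38.97

38.97


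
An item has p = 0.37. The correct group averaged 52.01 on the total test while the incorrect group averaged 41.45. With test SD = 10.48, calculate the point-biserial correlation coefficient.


q = 1 - p = 0.63
rpb = ((M1 - M0) / SD) * sqrt(p * q)
rpb = ((52.01 - 41.45) / 10.48) * sqrt(0.37 * 0.63)
rpb = 0.4865

0.4865


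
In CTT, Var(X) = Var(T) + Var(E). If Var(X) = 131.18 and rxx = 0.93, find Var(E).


var_true = rxx * var_obs = 0.93 * 131.18 = 121.9974
var_error = var_obs - var_true
var_error = 131.18 - 121.9974
var_error = 9.1826

9.1826


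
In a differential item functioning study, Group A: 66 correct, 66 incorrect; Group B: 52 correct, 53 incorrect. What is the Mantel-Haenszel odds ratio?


Odds_A = 66/66 = 1.0
Odds_B = 52/53 = 0.9811
OR = Odds_A / Odds_B = 1.0 / 0.9811
Exactly, OR = (66 * 53) / (66 * 52) = 3498 / 3432
OR = 1.0192

1.0192


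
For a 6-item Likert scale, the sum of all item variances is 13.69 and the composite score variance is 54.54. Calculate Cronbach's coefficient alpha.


alpha = (k/(k-1)) * (1 - sum(si^2)/s_total^2)
= (6/5) * (1 - 13.69/54.54)
alpha = 0.8988

0.8988


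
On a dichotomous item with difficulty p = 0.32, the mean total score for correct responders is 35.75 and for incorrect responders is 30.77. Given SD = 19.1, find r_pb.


q = 1 - p = 0.68
rpb = ((M1 - M0) / SD) * sqrt(p * q)
rpb = ((35.75 - 30.77) / 19.1) * sqrt(0.32 * 0.68)
rpb = 0.1216

0.1216


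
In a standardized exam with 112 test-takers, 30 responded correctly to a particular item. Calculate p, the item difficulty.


Item difficulty p = number correct / total examinees
p = 30 / 112
p = 0.2679

0.2679


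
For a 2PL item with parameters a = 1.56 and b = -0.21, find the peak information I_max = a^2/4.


For 2PL, max info at theta = b = -0.21
I_max = a^2 / 4 = 1.56^2 / 4
= 2.4336 / 4
I_max = 0.6084

0.6084


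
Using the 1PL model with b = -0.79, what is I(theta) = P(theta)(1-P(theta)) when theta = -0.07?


P = 1/(1+exp(-(-0.07--0.79))) = 0.6726
I = P*(1-P) = 0.6726 * 0.3274
I = 0.2202

0.2202


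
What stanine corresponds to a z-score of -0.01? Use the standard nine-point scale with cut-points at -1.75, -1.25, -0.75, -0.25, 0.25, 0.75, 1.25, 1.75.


Stanine boundaries: [-1.75, -1.25, -0.75, -0.25, 0.25, 0.75, 1.25, 1.75]
z = -0.01
Check each boundary:
  z >= -1.75 -> could be stanine 2
  z >= -1.25 -> could be stanine 3
  z >= -0.75 -> could be stanine 4
  z >= -0.25 -> could be stanine 5
  z < 0.25
  z < 0.75
  z < 1.25
  z < 1.75
Highest qualifying boundary gives stanine = 5

5


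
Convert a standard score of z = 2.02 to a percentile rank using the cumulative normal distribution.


CDF(z) = 0.5 * (1 + erf(z/sqrt(2)))
erf(1.4284) = 0.9566
CDF = 0.9783
Percentile rank = 0.9783 * 100 = 97.83

97.83


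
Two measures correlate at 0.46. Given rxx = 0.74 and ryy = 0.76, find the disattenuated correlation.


r_corrected = rxy / sqrt(rxx * ryy)
= 0.46 / sqrt(0.74 * 0.76)
= 0.46 / sqrt(0.5624)
= 0.46 / 0.749933
r_corrected = 0.6134

0.6134


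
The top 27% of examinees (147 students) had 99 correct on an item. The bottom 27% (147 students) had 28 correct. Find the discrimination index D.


p_upper = 99/147 = 0.6735
p_lower = 28/147 = 0.1905
D = 0.6735 - 0.1905 = 0.483

0.483


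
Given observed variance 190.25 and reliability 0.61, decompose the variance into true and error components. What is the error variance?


var_true = rxx * var_obs = 0.61 * 190.25 = 116.0525
var_error = var_obs - var_true
var_error = 190.25 - 116.0525
var_error = 74.1975

74.1975


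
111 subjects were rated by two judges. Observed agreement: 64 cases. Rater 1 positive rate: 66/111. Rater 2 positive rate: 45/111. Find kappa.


P_o = 64/111 = 0.576577
P_e = (66*45 + 45*66) / 12321 = 0.482104
kappa = (P_o - P_e) / (1 - P_e)
kappa = (0.576577 - 0.482104) / (1 - 0.482104)
kappa = 0.1824

0.1824


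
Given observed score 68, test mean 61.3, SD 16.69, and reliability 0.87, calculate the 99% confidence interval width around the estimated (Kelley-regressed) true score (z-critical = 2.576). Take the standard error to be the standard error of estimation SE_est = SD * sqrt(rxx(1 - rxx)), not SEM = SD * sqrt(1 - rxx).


True score estimate = 0.87*68 + 0.13*61.3 = 67.129
SE_est = SD * sqrt(rxx * (1 - rxx)) = 16.69 * sqrt(0.87 * 0.13) = 16.69 * sqrt(0.1131) = 5.612904
CI = T_est +/- z * SE_est, so width = 2 * z * SE_est = 2 * 2.576 * 5.612904
Width = 28.9177

28.9177


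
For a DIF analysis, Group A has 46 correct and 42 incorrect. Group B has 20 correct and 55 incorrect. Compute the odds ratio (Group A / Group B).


Odds_A = 46/42 = 1.0952
Odds_B = 20/55 = 0.3636
OR = Odds_A / Odds_B = 1.0952 / 0.3636
Exactly, OR = (46 * 55) / (42 * 20) = 2530 / 840
OR = 3.0119

3.0119


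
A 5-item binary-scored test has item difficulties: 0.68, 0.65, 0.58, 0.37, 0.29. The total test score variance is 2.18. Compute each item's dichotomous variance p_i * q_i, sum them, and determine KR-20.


For each item, compute p_i * q_i:
  Item 1: 0.68 * 0.32 = 0.2176
  Item 2: 0.65 * 0.35 = 0.2275
  Item 3: 0.58 * 0.42 = 0.2436
  Item 4: 0.37 * 0.63 = 0.2331
  Item 5: 0.29 * 0.71 = 0.2059
Sum(p_i * q_i) = 0.2176 + 0.2275 + 0.2436 + 0.2331 + 0.2059 = 1.1277
KR-20 = (k/(k-1)) * (1 - Sum(p_i*q_i) / Var_total)
= (5/4) * (1 - 1.1277/2.18)
= 1.25 * 0.4827
KR-20 = 0.6034

0.6034


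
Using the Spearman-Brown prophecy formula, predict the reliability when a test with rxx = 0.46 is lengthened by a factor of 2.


r_new = (n * rxx) / (1 + (n-1) * rxx)
r_new = (2 * 0.46) / (1 + 1 * 0.46)
r_new = 0.92 / 1.46
r_new = 0.6301

0.6301


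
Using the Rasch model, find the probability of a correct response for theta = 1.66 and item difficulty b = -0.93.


theta - b = 1.66 - -0.93 = 2.59
exp(-(theta - b)) = exp(-2.59) = 0.075
P = 1 / (1 + 0.075)
P = 0.9302

0.9302


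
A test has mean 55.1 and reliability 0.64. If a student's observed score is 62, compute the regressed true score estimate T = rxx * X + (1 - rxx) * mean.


T_est = rxx * X + (1 - rxx) * mean
T_est = 0.64 * 62 + 0.36 * 55.1
T_est = 39.68 + 19.836
T_est = 59.516

59.516


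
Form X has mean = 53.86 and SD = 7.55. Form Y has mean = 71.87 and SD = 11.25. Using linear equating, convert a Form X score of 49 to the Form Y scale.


slope = SD_Y / SD_X = 11.25 / 7.55 ~ 1.4901
intercept = mean_Y - slope * mean_X = 71.87 - (11.25 / 7.55) * 53.86 ~ -8.385
Y = slope * X + intercept. To avoid rounding drift from the rounded slope/intercept, evaluate the equivalent form Y = mean_Y + SD_Y * (X - mean_X) / SD_X at full precision:
Y = 71.87 + 11.25 * (49 - 53.86) / 7.55
Y = 71.87 - 11.25 * 4.86 / 7.55
Y = 71.87 - 54.675 / 7.55
Y = 71.87 - 7.2417
Y = 64.6283

64.6283


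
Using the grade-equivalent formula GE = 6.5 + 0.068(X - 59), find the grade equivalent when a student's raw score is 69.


raw - median = 69 - 59 = 10
slope * diff = 0.068 * 10 = 0.68
GE = 6.5 + 0.68
GE = 7.18

7.18


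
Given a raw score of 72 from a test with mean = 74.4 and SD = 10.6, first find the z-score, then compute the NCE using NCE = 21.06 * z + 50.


z = (X - mean) / SD = (72 - 74.4) / 10.6
z = -2.4 / 10.6
z = -0.2264
NCE = NCE = 21.06z + 50
Carry z at full precision (z = -2.4 / 10.6) into the conversion:
NCE = 21.06 * (-2.4 / 10.6) + 50 = -50.544 / 10.6 + 50
NCE = -4.7683 + 50
NCE = 45.2317

45.2317


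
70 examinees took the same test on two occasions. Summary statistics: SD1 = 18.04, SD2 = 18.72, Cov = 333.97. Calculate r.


r = cov(X,Y) / (SD_X * SD_Y)
r = 333.97 / (18.04 * 18.72)
r = 333.97 / 337.7088
r = 0.9889

0.9889


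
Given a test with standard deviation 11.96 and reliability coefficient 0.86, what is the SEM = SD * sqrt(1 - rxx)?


SEM = SD * sqrt(1 - rxx)
SEM = 11.96 * sqrt(1 - 0.86)
SEM = 11.96 * sqrt(0.14) = 11.96 * 0.374166
SEM = 4.475

4.475


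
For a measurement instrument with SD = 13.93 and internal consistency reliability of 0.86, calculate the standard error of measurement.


SEM = SD * sqrt(1 - rxx)
SEM = 13.93 * sqrt(1 - 0.86)
SEM = 13.93 * sqrt(0.14) = 13.93 * 0.374166
SEM = 5.2121

5.2121


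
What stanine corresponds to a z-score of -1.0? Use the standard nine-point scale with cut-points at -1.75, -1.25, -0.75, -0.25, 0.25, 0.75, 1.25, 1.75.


Stanine boundaries: [-1.75, -1.25, -0.75, -0.25, 0.25, 0.75, 1.25, 1.75]
z = -1.0
Check each boundary:
  z >= -1.75 -> could be stanine 2
  z >= -1.25 -> could be stanine 3
  z < -0.75
  z < -0.25
  z < 0.25
  z < 0.75
  z < 1.25
  z < 1.75
Highest qualifying boundary gives stanine = 3

3


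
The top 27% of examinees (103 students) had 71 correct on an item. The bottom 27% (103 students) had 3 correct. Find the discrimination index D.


p_upper = 71/103 = 0.6893
p_lower = 3/103 = 0.0291
D = 0.6893 - 0.0291 = 0.6602

0.6602


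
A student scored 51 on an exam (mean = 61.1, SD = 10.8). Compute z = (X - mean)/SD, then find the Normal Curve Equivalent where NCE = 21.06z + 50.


z = (X - mean) / SD = (51 - 61.1) / 10.8
z = -10.1 / 10.8
z = -0.9352
NCE = NCE = 21.06z + 50
Carry z at full precision (z = -10.1 / 10.8) into the conversion:
NCE = 21.06 * (-10.1 / 10.8) + 50 = -212.706 / 10.8 + 50
NCE = -19.695 + 50
NCE = 30.305

30.305


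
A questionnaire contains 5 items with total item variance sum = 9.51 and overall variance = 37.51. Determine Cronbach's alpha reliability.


alpha = (k/(k-1)) * (1 - sum(si^2)/s_total^2)
= (5/4) * (1 - 9.51/37.51)
alpha = 0.9331

0.9331


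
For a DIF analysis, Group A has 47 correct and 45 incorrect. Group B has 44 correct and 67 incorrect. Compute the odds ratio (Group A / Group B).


Odds_A = 47/45 = 1.0444
Odds_B = 44/67 = 0.6567
OR = Odds_A / Odds_B = 1.0444 / 0.6567
Exactly, OR = (47 * 67) / (45 * 44) = 3149 / 1980
OR = 1.5904

1.5904


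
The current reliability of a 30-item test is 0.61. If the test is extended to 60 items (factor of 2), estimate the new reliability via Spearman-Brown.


r_new = (n * rxx) / (1 + (n-1) * rxx)
r_new = (2 * 0.61) / (1 + 1 * 0.61)
r_new = 1.22 / 1.61
r_new = 0.7578

0.7578


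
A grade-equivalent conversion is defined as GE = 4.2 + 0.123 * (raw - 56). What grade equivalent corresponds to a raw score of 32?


raw - median = 32 - 56 = -24
slope * diff = 0.123 * -24 = -2.952
GE = 4.2 + -2.952
GE = 1.248

1.248


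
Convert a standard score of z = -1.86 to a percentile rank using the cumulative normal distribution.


CDF(z) = 0.5 * (1 + erf(z/sqrt(2)))
erf(-1.3152) = -0.9371
CDF = 0.0314
Percentile rank = 0.0314 * 100 = 3.14

3.14


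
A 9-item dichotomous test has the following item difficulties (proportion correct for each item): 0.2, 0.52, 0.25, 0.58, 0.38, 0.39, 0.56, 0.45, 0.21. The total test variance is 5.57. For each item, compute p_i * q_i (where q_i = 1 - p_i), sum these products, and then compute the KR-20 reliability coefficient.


For each item, compute p_i * q_i:
  Item 1: 0.2 * 0.8 = 0.16
  Item 2: 0.52 * 0.48 = 0.2496
  Item 3: 0.25 * 0.75 = 0.1875
  Item 4: 0.58 * 0.42 = 0.2436
  Item 5: 0.38 * 0.62 = 0.2356
  Item 6: 0.39 * 0.61 = 0.2379
  Item 7: 0.56 * 0.44 = 0.2464
  Item 8: 0.45 * 0.55 = 0.2475
  Item 9: 0.21 * 0.79 = 0.1659
Sum(p_i * q_i) = 0.16 + 0.2496 + 0.1875 + 0.2436 + 0.2356 + 0.2379 + 0.2464 + 0.2475 + 0.1659 = 1.974
KR-20 = (k/(k-1)) * (1 - Sum(p_i*q_i) / Var_total)
= (9/8) * (1 - 1.974/5.57)
= 1.125 * 0.6456
KR-20 = 0.7263

0.7263


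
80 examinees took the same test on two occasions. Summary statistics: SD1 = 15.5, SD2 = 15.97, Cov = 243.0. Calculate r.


r = cov(X,Y) / (SD_X * SD_Y)
r = 243.0 / (15.5 * 15.97)
r = 243.0 / 247.535
r = 0.9817

0.9817


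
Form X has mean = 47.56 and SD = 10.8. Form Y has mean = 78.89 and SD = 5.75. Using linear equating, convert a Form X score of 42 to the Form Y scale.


slope = SD_Y / SD_X = 5.75 / 10.8 ~ 0.5324
intercept = mean_Y - slope * mean_X = 78.89 - (5.75 / 10.8) * 47.56 ~ 53.5687
Y = slope * X + intercept. To avoid rounding drift from the rounded slope/intercept, evaluate the equivalent form Y = mean_Y + SD_Y * (X - mean_X) / SD_X at full precision:
Y = 78.89 + 5.75 * (42 - 47.56) / 10.8
Y = 78.89 - 5.75 * 5.56 / 10.8
Y = 78.89 - 31.97 / 10.8
Y = 78.89 - 2.9602
Y = 75.9298

75.9298


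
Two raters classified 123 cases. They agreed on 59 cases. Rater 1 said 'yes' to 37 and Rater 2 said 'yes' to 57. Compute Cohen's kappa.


P_o = 59/123 = 0.479675
P_e = (37*57 + 86*66) / 15129 = 0.514575
kappa = (P_o - P_e) / (1 - P_e)
kappa = (0.479675 - 0.514575) / (1 - 0.514575)
kappa = -0.0719

-0.0719


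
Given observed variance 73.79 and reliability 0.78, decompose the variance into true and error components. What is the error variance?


var_true = rxx * var_obs = 0.78 * 73.79 = 57.5562
var_error = var_obs - var_true
var_error = 73.79 - 57.5562
var_error = 16.2338

16.2338


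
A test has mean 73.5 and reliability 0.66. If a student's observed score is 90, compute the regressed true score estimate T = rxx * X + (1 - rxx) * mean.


T_est = rxx * X + (1 - rxx) * mean
T_est = 0.66 * 90 + 0.34 * 73.5
T_est = 59.4 + 24.99
T_est = 84.39

84.39


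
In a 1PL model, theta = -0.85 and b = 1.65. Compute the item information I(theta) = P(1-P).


P = 1/(1+exp(-(-0.85-1.65))) = 0.0759
I = P*(1-P) = 0.0759 * 0.9241
I = 0.0701

0.0701


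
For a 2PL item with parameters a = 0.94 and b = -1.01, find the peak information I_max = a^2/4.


For 2PL, max info at theta = b = -1.01
I_max = a^2 / 4 = 0.94^2 / 4
= 0.8836 / 4
I_max = 0.2209

0.2209


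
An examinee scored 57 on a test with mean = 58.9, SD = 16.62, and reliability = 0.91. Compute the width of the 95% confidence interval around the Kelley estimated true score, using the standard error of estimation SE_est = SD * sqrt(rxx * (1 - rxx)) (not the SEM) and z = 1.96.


True score estimate = 0.91*57 + 0.09*58.9 = 57.171
SE_est = SD * sqrt(rxx * (1 - rxx)) = 16.62 * sqrt(0.91 * 0.09) = 16.62 * sqrt(0.0819) = 4.756341
CI = T_est +/- z * SE_est, so width = 2 * z * SE_est = 2 * 1.96 * 4.756341
Width = 18.6449

18.6449


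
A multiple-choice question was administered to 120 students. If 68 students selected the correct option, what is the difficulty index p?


Item difficulty p = number correct / total examinees
p = 68 / 120
p = 0.5667

0.5667


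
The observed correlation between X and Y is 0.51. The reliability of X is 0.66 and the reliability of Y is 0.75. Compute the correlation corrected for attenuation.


r_corrected = rxy / sqrt(rxx * ryy)
= 0.51 / sqrt(0.66 * 0.75)
= 0.51 / sqrt(0.495)
= 0.51 / 0.703562
r_corrected = 0.7249

0.7249


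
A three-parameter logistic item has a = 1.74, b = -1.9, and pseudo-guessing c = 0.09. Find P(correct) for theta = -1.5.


logit = 1.74*(-1.5 - -1.9) = 0.696
P* = 1/(1 + exp(-0.696)) = 0.6673
P = 0.09 + (1 - 0.09) * 0.6673
P = 0.6972

0.6972


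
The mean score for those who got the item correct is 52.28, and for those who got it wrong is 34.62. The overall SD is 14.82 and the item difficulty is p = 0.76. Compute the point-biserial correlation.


q = 1 - p = 0.24
rpb = ((M1 - M0) / SD) * sqrt(p * q)
rpb = ((52.28 - 34.62) / 14.82) * sqrt(0.76 * 0.24)
rpb = 0.5089

0.5089


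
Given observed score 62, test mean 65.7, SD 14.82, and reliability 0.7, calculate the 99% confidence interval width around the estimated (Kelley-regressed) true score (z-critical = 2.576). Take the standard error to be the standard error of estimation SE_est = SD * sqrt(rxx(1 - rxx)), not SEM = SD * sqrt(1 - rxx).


True score estimate = 0.7*62 + 0.3*65.7 = 63.11
SE_est = SD * sqrt(rxx * (1 - rxx)) = 14.82 * sqrt(0.7 * 0.3) = 14.82 * sqrt(0.21) = 6.791377
CI = T_est +/- z * SE_est, so width = 2 * z * SE_est = 2 * 2.576 * 6.791377
Width = 34.9892

34.9892


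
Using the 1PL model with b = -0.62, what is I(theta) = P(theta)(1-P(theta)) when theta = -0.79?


P = 1/(1+exp(-(-0.79--0.62))) = 0.4576
I = P*(1-P) = 0.4576 * 0.5424
I = 0.2482

0.2482


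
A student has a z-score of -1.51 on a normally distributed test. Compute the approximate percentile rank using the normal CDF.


CDF(z) = 0.5 * (1 + erf(z/sqrt(2)))
erf(-1.0677) = -0.869
CDF = 0.0655
Percentile rank = 0.0655 * 100 = 6.55

6.55


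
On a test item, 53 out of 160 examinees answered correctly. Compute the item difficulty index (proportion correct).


Item difficulty p = number correct / total examinees
p = 53 / 160
p = 0.3312

0.3312


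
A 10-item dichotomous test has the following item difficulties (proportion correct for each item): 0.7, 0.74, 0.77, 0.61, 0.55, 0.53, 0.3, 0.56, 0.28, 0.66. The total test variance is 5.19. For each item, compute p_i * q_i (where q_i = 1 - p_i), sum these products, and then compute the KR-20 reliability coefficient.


For each item, compute p_i * q_i:
  Item 1: 0.7 * 0.3 = 0.21
  Item 2: 0.74 * 0.26 = 0.1924
  Item 3: 0.77 * 0.23 = 0.1771
  Item 4: 0.61 * 0.39 = 0.2379
  Item 5: 0.55 * 0.45 = 0.2475
  Item 6: 0.53 * 0.47 = 0.2491
  Item 7: 0.3 * 0.7 = 0.21
  Item 8: 0.56 * 0.44 = 0.2464
  Item 9: 0.28 * 0.72 = 0.2016
  Item 10: 0.66 * 0.34 = 0.2244
Sum(p_i * q_i) = 0.21 + 0.1924 + 0.1771 + 0.2379 + 0.2475 + 0.2491 + 0.21 + 0.2464 + 0.2016 + 0.2244 = 2.1964
KR-20 = (k/(k-1)) * (1 - Sum(p_i*q_i) / Var_total)
= (10/9) * (1 - 2.1964/5.19)
= 1.1111 * 0.5768
KR-20 = 0.6409

0.6409


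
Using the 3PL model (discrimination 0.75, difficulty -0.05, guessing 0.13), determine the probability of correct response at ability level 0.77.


logit = 0.75*(0.77 - -0.05) = 0.615
P* = 1/(1 + exp(-0.615)) = 0.6491
P = 0.13 + (1 - 0.13) * 0.6491
P = 0.6947

0.6947


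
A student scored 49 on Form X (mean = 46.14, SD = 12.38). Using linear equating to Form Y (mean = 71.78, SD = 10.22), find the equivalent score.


slope = SD_Y / SD_X = 10.22 / 12.38 ~ 0.8255
intercept = mean_Y - slope * mean_X = 71.78 - (10.22 / 12.38) * 46.14 ~ 33.6903
Y = slope * X + intercept. To avoid rounding drift from the rounded slope/intercept, evaluate the equivalent form Y = mean_Y + SD_Y * (X - mean_X) / SD_X at full precision:
Y = 71.78 + 10.22 * (49 - 46.14) / 12.38
Y = 71.78 + 10.22 * 2.86 / 12.38
Y = 71.78 + 29.2292 / 12.38
Y = 71.78 + 2.361
Y = 74.141

74.141


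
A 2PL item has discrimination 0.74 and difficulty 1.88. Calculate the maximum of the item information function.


For 2PL, max info at theta = b = 1.88
I_max = a^2 / 4 = 0.74^2 / 4
= 0.5476 / 4
I_max = 0.1369

0.1369


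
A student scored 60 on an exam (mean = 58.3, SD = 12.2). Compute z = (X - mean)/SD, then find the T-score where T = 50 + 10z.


z = (X - mean) / SD = (60 - 58.3) / 12.2
z = 1.7 / 12.2
z = 0.1393
T-score = T = 50 + 10z
Carry z at full precision (z = 1.7 / 12.2) into the conversion:
T-score = 50 + 10 * (1.7 / 12.2) = 50 + 17 / 12.2
T-score = 50 + 1.3934
T-score = 51.3934

51.3934


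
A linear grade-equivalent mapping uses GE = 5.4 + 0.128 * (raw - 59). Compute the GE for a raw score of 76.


raw - median = 76 - 59 = 17
slope * diff = 0.128 * 17 = 2.176
GE = 5.4 + 2.176
GE = 7.576

7.576


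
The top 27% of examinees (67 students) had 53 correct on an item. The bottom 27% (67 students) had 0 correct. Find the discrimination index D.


p_upper = 53/67 = 0.791
p_lower = 0/67 = 0.0
D = 0.791 - 0.0 = 0.791

0.791


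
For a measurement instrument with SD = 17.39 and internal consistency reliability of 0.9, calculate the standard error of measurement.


SEM = SD * sqrt(1 - rxx)
SEM = 17.39 * sqrt(1 - 0.9)
SEM = 17.39 * sqrt(0.1) = 17.39 * 0.316228
SEM = 5.4992

5.4992


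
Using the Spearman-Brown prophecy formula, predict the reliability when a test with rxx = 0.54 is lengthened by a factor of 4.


r_new = (n * rxx) / (1 + (n-1) * rxx)
r_new = (4 * 0.54) / (1 + 3 * 0.54)
r_new = 2.16 / 2.62
r_new = 0.8244

0.8244


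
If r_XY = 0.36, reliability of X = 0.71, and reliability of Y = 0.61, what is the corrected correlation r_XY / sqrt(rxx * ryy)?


r_corrected = rxy / sqrt(rxx * ryy)
= 0.36 / sqrt(0.71 * 0.61)
= 0.36 / sqrt(0.4331)
= 0.36 / 0.658103
r_corrected = 0.547

0.547


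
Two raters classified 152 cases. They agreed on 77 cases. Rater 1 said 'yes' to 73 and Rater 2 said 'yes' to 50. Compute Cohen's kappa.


P_o = 77/152 = 0.506579
P_e = (73*50 + 79*102) / 23104 = 0.506752
kappa = (P_o - P_e) / (1 - P_e)
kappa = (0.506579 - 0.506752) / (1 - 0.506752)
kappa = -0.0004

-0.0004


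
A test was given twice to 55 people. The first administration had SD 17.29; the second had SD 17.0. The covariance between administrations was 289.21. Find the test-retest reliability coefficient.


r = cov(X,Y) / (SD_X * SD_Y)
r = 289.21 / (17.29 * 17.0)
r = 289.21 / 293.93
r = 0.9839

0.9839


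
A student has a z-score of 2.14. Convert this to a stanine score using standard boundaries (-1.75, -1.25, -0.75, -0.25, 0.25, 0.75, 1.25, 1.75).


Stanine boundaries: [-1.75, -1.25, -0.75, -0.25, 0.25, 0.75, 1.25, 1.75]
z = 2.14
Check each boundary:
  z >= -1.75 -> could be stanine 2
  z >= -1.25 -> could be stanine 3
  z >= -0.75 -> could be stanine 4
  z >= -0.25 -> could be stanine 5
  z >= 0.25 -> could be stanine 6
  z >= 0.75 -> could be stanine 7
  z >= 1.25 -> could be stanine 8
  z >= 1.75 -> could be stanine 9
Highest qualifying boundary gives stanine = 9

9


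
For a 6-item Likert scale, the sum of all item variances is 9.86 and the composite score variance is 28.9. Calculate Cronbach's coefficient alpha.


alpha = (k/(k-1)) * (1 - sum(si^2)/s_total^2)
= (6/5) * (1 - 9.86/28.9)
alpha = 0.7906

0.7906


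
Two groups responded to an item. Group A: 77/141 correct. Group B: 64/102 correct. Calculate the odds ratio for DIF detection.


Odds_A = 77/64 = 1.2031
Odds_B = 64/38 = 1.6842
OR = Odds_A / Odds_B = 1.2031 / 1.6842
Exactly, OR = (77 * 38) / (64 * 64) = 2926 / 4096
OR = 0.7144

0.7144


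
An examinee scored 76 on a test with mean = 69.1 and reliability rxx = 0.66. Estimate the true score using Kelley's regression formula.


T_est = rxx * X + (1 - rxx) * mean
T_est = 0.66 * 76 + 0.34 * 69.1
T_est = 50.16 + 23.494
T_est = 73.654

73.654


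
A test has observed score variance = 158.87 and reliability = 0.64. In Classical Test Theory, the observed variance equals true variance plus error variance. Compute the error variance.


var_true = rxx * var_obs = 0.64 * 158.87 = 101.6768
var_error = var_obs - var_true
var_error = 158.87 - 101.6768
var_error = 57.1932

57.1932
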